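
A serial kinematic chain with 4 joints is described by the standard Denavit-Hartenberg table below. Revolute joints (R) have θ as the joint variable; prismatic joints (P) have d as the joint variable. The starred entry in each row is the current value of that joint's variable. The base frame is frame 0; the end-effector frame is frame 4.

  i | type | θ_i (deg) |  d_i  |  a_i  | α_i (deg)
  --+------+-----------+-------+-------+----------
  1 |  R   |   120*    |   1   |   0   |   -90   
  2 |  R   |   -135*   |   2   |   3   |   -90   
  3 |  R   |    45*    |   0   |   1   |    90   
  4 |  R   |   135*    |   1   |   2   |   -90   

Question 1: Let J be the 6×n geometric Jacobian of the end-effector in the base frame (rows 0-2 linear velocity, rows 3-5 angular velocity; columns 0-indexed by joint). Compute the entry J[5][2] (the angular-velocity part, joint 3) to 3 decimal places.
0.707

axis z_2 = (-0.3536,0.6124,0.7071); lever o_n−o_2 = (-1.2196,0.1124,1.2929)
cross product → J_v[:, 2] = (0.7123,-0.4053,0.7071)
J_ω[:, 2] = z_2
entry J[5][2] = 0.7071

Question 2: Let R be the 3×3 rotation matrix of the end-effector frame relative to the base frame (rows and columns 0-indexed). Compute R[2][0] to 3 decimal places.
0.146

End-effector x-axis (col 0 of R) = (-0.8598,0.4892,0.1464)
R[2][0] = 0.1464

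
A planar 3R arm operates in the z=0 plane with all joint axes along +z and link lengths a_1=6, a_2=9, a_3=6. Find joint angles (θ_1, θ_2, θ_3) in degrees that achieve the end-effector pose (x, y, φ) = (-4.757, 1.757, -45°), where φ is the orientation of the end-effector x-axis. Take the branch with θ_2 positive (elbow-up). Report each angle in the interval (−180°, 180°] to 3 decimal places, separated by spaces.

89.997 90.006 134.998

wrist centre = target − a_3·(cos φ, sin φ) = (-8.9996, 5.9996)
cos θ_2 = (116.9892−6²−9²)/(2·6·9) = -0.0001; θ_2 = 90.0057° (elbow-up)
β = atan2(5.9996,-8.9996) = 146.3105°; ψ = atan2(9.0000,5.9991) = 56.3139°
θ_1 = β − ψ = 89.9966°
θ_3 = φ − θ_1 − θ_2 = 134.9977° (wrapped to (-180°,180°])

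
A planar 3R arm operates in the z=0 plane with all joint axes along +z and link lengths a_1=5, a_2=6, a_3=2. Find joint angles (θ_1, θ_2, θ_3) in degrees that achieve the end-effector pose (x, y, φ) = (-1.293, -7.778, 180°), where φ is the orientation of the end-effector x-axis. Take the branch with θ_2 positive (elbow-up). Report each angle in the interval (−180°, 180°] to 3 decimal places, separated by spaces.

-135.002 90.003 -135.000

wrist centre = target − a_3·(cos φ, sin φ) = (0.7070, -7.7780)
cos θ_2 = (60.9971−5²−6²)/(2·5·6) = -0.0000; θ_2 = 90.0027° (elbow-up)
β = atan2(-7.7780,0.7070) = -84.8062°; ψ = atan2(6.0000,4.9997) = 50.1960°
θ_1 = β − ψ = -135.0023°
θ_3 = φ − θ_1 − θ_2 = -135.0005° (wrapped to (-180°,180°])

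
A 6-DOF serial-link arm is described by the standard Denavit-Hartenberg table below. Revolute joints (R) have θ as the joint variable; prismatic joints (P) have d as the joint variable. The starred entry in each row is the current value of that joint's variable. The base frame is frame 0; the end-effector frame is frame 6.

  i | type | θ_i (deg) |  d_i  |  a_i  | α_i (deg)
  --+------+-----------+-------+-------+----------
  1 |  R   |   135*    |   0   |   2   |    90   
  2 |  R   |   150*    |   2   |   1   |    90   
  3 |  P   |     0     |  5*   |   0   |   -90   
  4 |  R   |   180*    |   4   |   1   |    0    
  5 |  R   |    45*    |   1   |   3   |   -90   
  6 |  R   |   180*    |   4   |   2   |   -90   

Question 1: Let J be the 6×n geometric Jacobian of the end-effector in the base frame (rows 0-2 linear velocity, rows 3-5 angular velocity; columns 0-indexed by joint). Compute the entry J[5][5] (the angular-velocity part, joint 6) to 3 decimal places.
axis z_5 = (0.1830,-0.1830,0.9659); lever o_n−o_5 = (2.0981,-2.0981,3.3461)
cross product → J_v[:, 5] = (1.4142,1.4142,-0.0000)
J_ω[:, 5] = z_5
entry J[5][5] = 0.9659

0.966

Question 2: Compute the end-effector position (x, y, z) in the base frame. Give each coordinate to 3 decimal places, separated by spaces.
1.817 8.083 8.453

after link 1: o_1 = (-1.4142, 1.4142, 0.0000)
after link 2: o_2 = (0.6124, 2.2161, 0.5000)
after link 3: o_3 = (-1.1554, 3.9838, 4.8301)
after link 4: o_4 = (1.0607, 7.4246, 4.3301)
after link 5: o_5 = (-0.2813, 10.1808, 5.1066)
after link 6: o_6 = (1.8168, 8.0827, 8.4526)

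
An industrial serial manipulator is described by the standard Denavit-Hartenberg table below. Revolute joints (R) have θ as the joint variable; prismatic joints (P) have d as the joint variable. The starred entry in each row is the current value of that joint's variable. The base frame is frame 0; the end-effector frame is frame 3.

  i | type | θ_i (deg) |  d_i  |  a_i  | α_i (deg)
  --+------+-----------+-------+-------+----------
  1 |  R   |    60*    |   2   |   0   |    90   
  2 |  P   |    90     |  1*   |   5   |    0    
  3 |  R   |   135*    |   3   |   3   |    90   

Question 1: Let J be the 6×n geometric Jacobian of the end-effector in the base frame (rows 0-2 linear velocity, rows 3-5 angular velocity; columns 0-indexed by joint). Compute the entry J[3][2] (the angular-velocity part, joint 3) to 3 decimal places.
axis z_2 = (0.8660,-0.5000,0.0000); lever o_n−o_2 = (1.5374,-3.3371,-2.1213)
cross product → J_v[:, 2] = (1.0607,1.8371,-2.1213)
J_ω[:, 2] = z_2
entry J[3][2] = 0.8660

0.866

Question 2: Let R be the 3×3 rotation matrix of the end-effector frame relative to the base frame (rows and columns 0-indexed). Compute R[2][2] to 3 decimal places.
0.707

End-effector z-axis (col 2 of R) = (-0.3536,-0.6124,0.7071)
R[2][2] = 0.7071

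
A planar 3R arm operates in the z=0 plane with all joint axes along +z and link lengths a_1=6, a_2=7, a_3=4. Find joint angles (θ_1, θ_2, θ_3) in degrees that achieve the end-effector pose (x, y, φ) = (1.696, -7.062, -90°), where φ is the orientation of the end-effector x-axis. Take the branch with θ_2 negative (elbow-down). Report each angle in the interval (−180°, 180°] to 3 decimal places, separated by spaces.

wrist centre = target − a_3·(cos φ, sin φ) = (1.6960, -3.0620)
cos θ_2 = (12.2523−6²−7²)/(2·6·7) = -0.8660; θ_2 = -150.0022° (elbow-down)
β = atan2(-3.0620,1.6960) = -61.0185°; ψ = atan2(-3.4998,-0.0623) = -91.0200°
θ_1 = β − ψ = 30.0015°
θ_3 = φ − θ_1 − θ_2 = 30.0007° (wrapped to (-180°,180°])

30.001 -150.002 30.001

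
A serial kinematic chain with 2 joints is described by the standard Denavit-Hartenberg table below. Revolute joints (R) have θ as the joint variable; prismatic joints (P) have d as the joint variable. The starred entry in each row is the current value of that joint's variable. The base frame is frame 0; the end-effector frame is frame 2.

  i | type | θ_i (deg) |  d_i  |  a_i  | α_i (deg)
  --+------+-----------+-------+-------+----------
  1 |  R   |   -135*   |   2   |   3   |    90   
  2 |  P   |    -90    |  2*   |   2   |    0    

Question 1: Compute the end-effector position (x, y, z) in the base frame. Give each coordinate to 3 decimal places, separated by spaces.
after link 1: o_1 = (-2.1213, -2.1213, 2.0000)
after link 2: o_2 = (-3.5355, -0.7071, 0.0000)

-3.536 -0.707 0.000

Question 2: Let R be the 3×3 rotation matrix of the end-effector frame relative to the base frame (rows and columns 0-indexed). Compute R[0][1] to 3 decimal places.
-0.707

End-effector y-axis (col 1 of R) = (-0.7071,-0.7071,0.0000)
R[0][1] = -0.7071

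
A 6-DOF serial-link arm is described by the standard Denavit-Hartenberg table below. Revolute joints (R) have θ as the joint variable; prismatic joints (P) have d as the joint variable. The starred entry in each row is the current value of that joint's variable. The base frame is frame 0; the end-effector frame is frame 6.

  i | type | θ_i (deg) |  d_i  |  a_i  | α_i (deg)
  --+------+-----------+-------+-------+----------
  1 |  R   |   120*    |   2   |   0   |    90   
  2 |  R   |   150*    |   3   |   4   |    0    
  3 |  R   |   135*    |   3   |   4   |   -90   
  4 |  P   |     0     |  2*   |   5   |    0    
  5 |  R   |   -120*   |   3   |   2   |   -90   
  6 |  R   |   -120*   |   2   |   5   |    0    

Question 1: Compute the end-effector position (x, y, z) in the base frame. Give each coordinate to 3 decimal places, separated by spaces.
after link 1: o_1 = (0.0000, 0.0000, 2.0000)
after link 2: o_2 = (4.3301, -1.5000, 4.0000)
after link 3: o_3 = (6.4106, 0.8966, 0.1363)
after link 4: o_4 = (4.7976, 3.6903, -4.1757)
after link 5: o_5 = (4.9781, 6.8418, -2.4333)
after link 6: o_6 = (1.4919, 10.5499, -4.1930)

1.492 10.550 -4.193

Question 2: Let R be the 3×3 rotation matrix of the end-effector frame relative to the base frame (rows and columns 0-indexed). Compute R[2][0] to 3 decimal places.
-0.017

End-effector x-axis (col 0 of R) = (-0.8256,0.5640,-0.0173)
R[2][0] = -0.0173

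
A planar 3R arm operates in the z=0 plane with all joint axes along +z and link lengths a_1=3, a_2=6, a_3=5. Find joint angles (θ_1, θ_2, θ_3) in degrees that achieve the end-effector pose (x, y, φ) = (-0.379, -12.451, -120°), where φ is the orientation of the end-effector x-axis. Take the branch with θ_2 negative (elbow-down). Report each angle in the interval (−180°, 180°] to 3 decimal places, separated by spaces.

wrist centre = target − a_3·(cos φ, sin φ) = (2.1210, -8.1209)
cos θ_2 = (70.4472−3²−6²)/(2·3·6) = 0.7069; θ_2 = -45.0194° (elbow-down)
β = atan2(-8.1209,2.1210) = -75.3625°; ψ = atan2(-4.2441,7.2412) = -30.3746°
θ_1 = β − ψ = -44.9879°
θ_3 = φ − θ_1 − θ_2 = -29.9927° (wrapped to (-180°,180°])

-44.988 -45.019 -29.993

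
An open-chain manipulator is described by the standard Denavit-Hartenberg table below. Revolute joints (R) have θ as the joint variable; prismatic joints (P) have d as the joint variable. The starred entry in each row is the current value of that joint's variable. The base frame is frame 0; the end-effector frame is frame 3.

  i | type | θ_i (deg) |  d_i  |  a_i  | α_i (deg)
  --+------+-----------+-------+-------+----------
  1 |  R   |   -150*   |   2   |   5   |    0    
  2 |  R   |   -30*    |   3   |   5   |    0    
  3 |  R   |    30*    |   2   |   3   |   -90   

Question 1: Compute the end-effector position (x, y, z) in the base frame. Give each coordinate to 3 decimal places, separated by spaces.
-11.928 -4.000 7.000

after link 1: o_1 = (-4.3301, -2.5000, 2.0000)
after link 2: o_2 = (-9.3301, -2.5000, 5.0000)
after link 3: o_3 = (-11.9282, -4.0000, 7.0000)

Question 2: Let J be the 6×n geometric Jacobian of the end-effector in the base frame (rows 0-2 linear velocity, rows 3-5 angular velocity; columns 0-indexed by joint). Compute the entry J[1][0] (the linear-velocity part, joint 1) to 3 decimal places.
-11.928

axis z_0 = ẑ; lever o_n−o_0 = (-11.9282,-4.0000,7.0000)
cross product → J_v[:, 0] = (4.0000,-11.9282,0.0000)
J_ω[:, 0] = z_0
entry J[1][0] = -11.9282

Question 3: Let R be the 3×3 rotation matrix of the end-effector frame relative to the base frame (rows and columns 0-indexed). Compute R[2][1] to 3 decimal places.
End-effector y-axis (col 1 of R) = (0.0000,-0.0000,-1.0000)
R[2][1] = -1.0000

-1.000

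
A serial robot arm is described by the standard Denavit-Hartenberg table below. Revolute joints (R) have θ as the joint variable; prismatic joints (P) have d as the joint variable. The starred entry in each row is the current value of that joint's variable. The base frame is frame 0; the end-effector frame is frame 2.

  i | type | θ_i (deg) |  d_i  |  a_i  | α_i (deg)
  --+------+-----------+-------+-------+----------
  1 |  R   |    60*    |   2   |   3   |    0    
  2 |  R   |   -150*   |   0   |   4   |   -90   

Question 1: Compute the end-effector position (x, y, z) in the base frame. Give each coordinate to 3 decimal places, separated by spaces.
after link 1: o_1 = (1.5000, 2.5981, 2.0000)
after link 2: o_2 = (1.5000, -1.4019, 2.0000)

1.500 -1.402 2.000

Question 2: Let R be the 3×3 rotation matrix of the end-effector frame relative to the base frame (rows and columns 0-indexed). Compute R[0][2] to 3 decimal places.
1.000

End-effector z-axis (col 2 of R) = (1.0000,-0.0000,0.0000)
R[0][2] = 1.0000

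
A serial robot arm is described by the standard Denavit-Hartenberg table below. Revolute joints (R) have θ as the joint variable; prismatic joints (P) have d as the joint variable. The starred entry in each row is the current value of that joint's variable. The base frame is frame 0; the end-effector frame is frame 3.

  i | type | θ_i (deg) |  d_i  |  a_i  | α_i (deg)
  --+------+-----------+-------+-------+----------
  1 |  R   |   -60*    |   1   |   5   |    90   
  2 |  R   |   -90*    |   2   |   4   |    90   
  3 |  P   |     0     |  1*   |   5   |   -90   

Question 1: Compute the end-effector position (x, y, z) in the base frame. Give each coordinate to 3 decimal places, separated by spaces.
after link 1: o_1 = (2.5000, -4.3301, 1.0000)
after link 2: o_2 = (0.7679, -5.3301, -3.0000)
after link 3: o_3 = (0.2679, -4.4641, -8.0000)

0.268 -4.464 -8.000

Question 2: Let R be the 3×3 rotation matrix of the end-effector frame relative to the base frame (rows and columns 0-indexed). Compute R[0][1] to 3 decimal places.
0.500

End-effector y-axis (col 1 of R) = (0.5000,-0.8660,0.0000)
R[0][1] = 0.5000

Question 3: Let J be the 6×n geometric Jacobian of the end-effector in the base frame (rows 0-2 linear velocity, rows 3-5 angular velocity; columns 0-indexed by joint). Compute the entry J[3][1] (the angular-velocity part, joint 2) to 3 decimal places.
axis z_1 = (-0.8660,-0.5000,0.0000); lever o_n−o_1 = (-2.2321,-0.1340,-9.0000)
cross product → J_v[:, 1] = (4.5000,-7.7942,-1.0000)
J_ω[:, 1] = z_1
entry J[3][1] = -0.8660

-0.866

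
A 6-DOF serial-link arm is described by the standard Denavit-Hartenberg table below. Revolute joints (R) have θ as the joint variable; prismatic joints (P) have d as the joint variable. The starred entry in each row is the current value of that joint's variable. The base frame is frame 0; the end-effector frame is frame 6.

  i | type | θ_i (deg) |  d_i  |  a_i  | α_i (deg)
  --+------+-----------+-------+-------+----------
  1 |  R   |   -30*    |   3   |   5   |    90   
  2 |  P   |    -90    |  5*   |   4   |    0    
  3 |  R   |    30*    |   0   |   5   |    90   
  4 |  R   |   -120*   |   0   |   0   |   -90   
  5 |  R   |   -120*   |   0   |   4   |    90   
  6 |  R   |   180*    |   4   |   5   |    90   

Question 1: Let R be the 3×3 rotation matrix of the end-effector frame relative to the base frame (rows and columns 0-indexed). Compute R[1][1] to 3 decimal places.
-0.974

End-effector y-axis (col 1 of R) = (0.1875,-0.9743,-0.1250)
R[1][1] = -0.9743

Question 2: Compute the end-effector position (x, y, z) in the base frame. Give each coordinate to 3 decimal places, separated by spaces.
5.503 -11.915 -5.181

after link 1: o_1 = (4.3301, -2.5000, 3.0000)
after link 2: o_2 = (1.8301, -6.8301, -1.0000)
after link 3: o_3 = (3.9952, -8.0801, -5.3301)
after link 4: o_4 = (3.9952, -8.0801, -5.3301)
after link 5: o_5 = (0.9641, -8.3301, -7.9282)
after link 6: o_6 = (5.5030, -11.9147, -5.1806)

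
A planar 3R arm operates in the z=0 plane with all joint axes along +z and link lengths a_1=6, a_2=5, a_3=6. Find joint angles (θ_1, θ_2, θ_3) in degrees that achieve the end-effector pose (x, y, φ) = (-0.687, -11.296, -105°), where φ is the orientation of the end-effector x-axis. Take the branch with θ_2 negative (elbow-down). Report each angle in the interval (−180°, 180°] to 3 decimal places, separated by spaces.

-30.004 -119.995 44.998

wrist centre = target − a_3·(cos φ, sin φ) = (0.8659, -5.5004)
cos θ_2 = (31.0047−6²−5²)/(2·6·5) = -0.4999; θ_2 = -119.9948° (elbow-down)
β = atan2(-5.5004,0.8659) = -81.0536°; ψ = atan2(-4.3304,3.5004) = -51.0501°
θ_1 = β − ψ = -30.0035°
θ_3 = φ − θ_1 − θ_2 = 44.9983° (wrapped to (-180°,180°])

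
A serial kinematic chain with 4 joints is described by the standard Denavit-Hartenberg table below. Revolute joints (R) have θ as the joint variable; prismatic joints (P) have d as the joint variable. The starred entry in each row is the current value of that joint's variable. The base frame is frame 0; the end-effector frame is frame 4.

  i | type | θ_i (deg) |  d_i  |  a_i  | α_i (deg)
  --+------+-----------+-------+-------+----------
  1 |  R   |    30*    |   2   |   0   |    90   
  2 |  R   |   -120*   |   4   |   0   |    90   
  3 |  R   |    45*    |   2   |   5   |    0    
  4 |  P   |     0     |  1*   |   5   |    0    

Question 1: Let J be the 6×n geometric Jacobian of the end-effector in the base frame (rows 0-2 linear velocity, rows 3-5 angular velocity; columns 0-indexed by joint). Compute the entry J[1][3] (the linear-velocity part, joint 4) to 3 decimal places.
prismatic axis z_3 = (-0.7500,-0.4330,0.5000)
J_v[:, 3] = z_3; J_ω[:, 3] = (0,0,0)
entry J[1][3] = -0.4330

-0.433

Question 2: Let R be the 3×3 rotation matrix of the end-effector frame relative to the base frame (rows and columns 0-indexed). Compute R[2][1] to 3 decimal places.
End-effector y-axis (col 1 of R) = (0.6597,-0.4356,0.6124)
R[2][1] = 0.6124

0.612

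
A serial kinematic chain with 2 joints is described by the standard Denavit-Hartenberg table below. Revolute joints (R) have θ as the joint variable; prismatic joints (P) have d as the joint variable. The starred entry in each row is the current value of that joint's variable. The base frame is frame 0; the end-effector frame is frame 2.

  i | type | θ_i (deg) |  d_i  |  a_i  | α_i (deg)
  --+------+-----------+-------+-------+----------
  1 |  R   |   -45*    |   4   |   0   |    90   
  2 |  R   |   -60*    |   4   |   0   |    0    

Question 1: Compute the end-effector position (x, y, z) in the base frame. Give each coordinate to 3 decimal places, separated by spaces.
after link 1: o_1 = (0.0000, 0.0000, 4.0000)
after link 2: o_2 = (-2.8284, -2.8284, 4.0000)

-2.828 -2.828 4.000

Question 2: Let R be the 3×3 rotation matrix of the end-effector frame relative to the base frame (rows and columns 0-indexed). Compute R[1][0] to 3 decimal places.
End-effector x-axis (col 0 of R) = (0.3536,-0.3536,-0.8660)
R[1][0] = -0.3536

-0.354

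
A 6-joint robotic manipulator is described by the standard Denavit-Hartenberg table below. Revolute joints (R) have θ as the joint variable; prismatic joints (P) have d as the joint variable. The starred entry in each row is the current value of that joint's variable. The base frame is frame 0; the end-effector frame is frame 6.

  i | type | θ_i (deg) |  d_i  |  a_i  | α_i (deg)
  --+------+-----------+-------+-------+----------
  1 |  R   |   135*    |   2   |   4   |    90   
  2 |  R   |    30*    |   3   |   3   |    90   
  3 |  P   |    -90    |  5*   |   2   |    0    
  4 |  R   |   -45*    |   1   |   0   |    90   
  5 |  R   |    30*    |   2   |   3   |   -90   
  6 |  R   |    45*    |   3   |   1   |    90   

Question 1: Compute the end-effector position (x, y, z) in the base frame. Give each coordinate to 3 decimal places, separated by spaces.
-6.562 7.559 -6.613

after link 1: o_1 = (-2.8284, 2.8284, 2.0000)
after link 2: o_2 = (-2.5442, 6.7869, 3.5000)
after link 3: o_3 = (-5.7262, 7.1404, -0.8301)
after link 4: o_4 = (-6.0798, 7.4940, -1.6962)
after link 5: o_5 = (-4.9181, 5.7342, -4.6209)
after link 6: o_6 = (-6.5619, 7.5586, -6.6132)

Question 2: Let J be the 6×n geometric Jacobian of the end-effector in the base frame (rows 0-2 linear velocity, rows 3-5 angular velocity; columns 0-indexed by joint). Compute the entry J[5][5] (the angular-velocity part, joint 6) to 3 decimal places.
-0.573

axis z_5 = (-0.2727,0.7727,-0.5732); lever o_n−o_5 = (-1.6438,1.8244,-1.9924)
cross product → J_v[:, 5] = (-0.4937,0.3990,0.7727)
J_ω[:, 5] = z_5
entry J[5][5] = -0.5732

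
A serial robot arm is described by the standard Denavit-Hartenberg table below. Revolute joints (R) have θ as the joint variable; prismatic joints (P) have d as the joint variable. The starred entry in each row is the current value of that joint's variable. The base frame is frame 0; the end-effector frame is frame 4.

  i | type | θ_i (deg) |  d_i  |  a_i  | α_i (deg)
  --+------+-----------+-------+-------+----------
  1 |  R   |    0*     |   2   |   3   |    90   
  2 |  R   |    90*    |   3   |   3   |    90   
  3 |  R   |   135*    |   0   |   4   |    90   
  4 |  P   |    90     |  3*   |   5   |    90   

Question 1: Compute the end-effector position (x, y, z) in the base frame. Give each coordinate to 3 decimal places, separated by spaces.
after link 1: o_1 = (3.0000, 0.0000, 2.0000)
after link 2: o_2 = (3.0000, -3.0000, 5.0000)
after link 3: o_3 = (3.0000, -5.8284, 2.1716)
after link 4: o_4 = (8.0000, -7.9497, 4.2929)

8.000 -7.950 4.293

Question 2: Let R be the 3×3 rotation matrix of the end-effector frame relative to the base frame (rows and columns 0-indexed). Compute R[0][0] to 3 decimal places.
1.000

End-effector x-axis (col 0 of R) = (1.0000,-0.0000,-0.0000)
R[0][0] = 1.0000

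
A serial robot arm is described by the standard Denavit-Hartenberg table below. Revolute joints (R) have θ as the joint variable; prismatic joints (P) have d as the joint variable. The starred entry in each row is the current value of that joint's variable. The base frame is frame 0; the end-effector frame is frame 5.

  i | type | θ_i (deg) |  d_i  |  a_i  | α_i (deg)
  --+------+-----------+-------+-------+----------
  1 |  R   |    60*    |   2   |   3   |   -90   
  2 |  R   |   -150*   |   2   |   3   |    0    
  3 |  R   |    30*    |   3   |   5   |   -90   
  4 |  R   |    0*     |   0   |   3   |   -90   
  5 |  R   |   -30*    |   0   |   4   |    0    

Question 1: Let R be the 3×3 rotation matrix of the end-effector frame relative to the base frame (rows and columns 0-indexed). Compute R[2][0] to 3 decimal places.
1.000

End-effector x-axis (col 0 of R) = (-0.0000,-0.0000,1.0000)
R[2][0] = 1.0000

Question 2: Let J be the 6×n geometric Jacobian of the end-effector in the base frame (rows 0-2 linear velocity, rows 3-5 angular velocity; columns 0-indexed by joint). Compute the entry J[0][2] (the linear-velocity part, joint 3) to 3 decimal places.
axis z_2 = (-0.8660,0.5000,0.0000); lever o_n−o_2 = (-4.5981,-1.9641,10.9282)
cross product → J_v[:, 2] = (5.4641,9.4641,4.0000)
J_ω[:, 2] = z_2
entry J[0][2] = 5.4641

5.464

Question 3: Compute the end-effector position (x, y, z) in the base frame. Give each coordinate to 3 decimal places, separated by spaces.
after link 1: o_1 = (1.5000, 2.5981, 2.0000)
after link 2: o_2 = (-1.5311, 1.3481, 3.5000)
after link 3: o_3 = (-5.3792, 0.6830, 7.8301)
after link 4: o_4 = (-6.1292, -0.6160, 10.4282)
after link 5: o_5 = (-6.1292, -0.6160, 14.4282)

-6.129 -0.616 14.428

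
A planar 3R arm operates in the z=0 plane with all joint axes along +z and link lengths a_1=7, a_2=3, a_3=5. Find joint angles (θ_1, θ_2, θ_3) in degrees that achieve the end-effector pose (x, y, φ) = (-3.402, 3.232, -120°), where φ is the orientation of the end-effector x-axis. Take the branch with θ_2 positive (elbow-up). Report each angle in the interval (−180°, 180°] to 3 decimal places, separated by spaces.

73.603 90.001 76.396

wrist centre = target − a_3·(cos φ, sin φ) = (-0.9020, 7.5621)
cos θ_2 = (57.9994−7²−3²)/(2·7·3) = -0.0000; θ_2 = 90.0009° (elbow-up)
β = atan2(7.5621,-0.9020) = 96.8020°; ψ = atan2(3.0000,7.0000) = 23.1987°
θ_1 = β − ψ = 73.6033°
θ_3 = φ − θ_1 − θ_2 = 76.3958° (wrapped to (-180°,180°])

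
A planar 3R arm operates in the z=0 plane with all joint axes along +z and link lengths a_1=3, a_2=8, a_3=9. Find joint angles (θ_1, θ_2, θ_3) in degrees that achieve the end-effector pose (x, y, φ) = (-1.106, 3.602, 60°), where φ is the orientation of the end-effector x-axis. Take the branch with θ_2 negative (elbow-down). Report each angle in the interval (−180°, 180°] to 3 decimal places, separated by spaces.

-45.000 -119.997 -135.003

wrist centre = target − a_3·(cos φ, sin φ) = (-5.6060, -4.1922)
cos θ_2 = (49.0020−3²−8²)/(2·3·8) = -0.5000; θ_2 = -119.9972° (elbow-down)
β = atan2(-4.1922,-5.6060) = -143.2105°; ψ = atan2(-6.9284,-0.9997) = -98.2103°
θ_1 = β − ψ = -45.0002°
θ_3 = φ − θ_1 − θ_2 = -135.0026° (wrapped to (-180°,180°])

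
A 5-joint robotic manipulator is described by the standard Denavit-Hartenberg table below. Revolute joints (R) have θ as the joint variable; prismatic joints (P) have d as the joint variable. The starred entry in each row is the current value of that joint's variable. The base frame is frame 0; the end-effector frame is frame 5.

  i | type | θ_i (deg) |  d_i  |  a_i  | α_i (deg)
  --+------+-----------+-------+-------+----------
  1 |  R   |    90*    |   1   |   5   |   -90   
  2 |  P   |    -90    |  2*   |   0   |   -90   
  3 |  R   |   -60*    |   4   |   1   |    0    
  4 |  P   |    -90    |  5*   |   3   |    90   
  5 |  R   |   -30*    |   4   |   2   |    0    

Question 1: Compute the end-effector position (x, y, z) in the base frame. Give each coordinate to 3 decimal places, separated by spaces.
after link 1: o_1 = (0.0000, 5.0000, 1.0000)
after link 2: o_2 = (-2.0000, 5.0000, 1.0000)
after link 3: o_3 = (-2.8660, 9.0000, 1.5000)
after link 4: o_4 = (-4.3660, 14.0000, -1.0981)
after link 5: o_5 = (-1.7679, 13.0000, -4.5981)

-1.768 13.000 -4.598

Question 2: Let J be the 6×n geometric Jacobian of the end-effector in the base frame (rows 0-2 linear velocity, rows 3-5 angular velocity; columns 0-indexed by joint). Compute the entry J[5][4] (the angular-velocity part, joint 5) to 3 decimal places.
-0.500

axis z_4 = (0.8660,0.0000,-0.5000); lever o_n−o_4 = (2.5981,-1.0000,-3.5000)
cross product → J_v[:, 4] = (-0.5000,1.7321,-0.8660)
J_ω[:, 4] = z_4
entry J[5][4] = -0.5000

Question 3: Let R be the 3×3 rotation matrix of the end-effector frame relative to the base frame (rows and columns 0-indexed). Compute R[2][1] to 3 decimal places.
End-effector y-axis (col 1 of R) = (-0.2500,0.8660,-0.4330)
R[2][1] = -0.4330

-0.433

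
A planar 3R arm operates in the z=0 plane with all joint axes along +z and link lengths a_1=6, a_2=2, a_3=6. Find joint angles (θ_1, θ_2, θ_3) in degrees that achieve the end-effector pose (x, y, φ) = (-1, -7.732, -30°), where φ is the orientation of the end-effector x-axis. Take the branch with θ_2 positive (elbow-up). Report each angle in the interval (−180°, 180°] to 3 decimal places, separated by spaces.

-150.001 30.002 89.999

wrist centre = target − a_3·(cos φ, sin φ) = (-6.1962, -4.7320)
cos θ_2 = (60.7841−6²−2²)/(2·6·2) = 0.8660; θ_2 = 30.0023° (elbow-up)
β = atan2(-4.7320,-6.1962) = -142.6310°; ψ = atan2(1.0001,7.7320) = 7.3698°
θ_1 = β − ψ = -150.0008°
θ_3 = φ − θ_1 − θ_2 = 89.9985° (wrapped to (-180°,180°])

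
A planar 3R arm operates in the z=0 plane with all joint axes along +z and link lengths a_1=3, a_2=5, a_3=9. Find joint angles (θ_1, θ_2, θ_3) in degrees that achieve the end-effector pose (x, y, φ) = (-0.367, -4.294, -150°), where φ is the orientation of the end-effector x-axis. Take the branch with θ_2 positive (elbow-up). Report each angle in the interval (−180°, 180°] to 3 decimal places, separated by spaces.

-26.836 45.019 -168.183

wrist centre = target − a_3·(cos φ, sin φ) = (7.4272, 0.2060)
cos θ_2 = (55.2062−3²−5²)/(2·3·5) = 0.7069; θ_2 = 45.0190° (elbow-up)
β = atan2(0.2060,7.4272) = 1.5887°; ψ = atan2(3.5367,6.5344) = 28.4244°
θ_1 = β − ψ = -26.8356°
θ_3 = φ − θ_1 − θ_2 = -168.1834° (wrapped to (-180°,180°])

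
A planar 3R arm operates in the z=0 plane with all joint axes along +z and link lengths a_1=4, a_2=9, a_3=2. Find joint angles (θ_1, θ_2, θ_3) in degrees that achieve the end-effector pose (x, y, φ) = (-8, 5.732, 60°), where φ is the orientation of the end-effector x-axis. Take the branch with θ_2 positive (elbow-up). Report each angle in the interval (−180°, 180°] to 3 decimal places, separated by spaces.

90.000 90.000 -120.000

wrist centre = target − a_3·(cos φ, sin φ) = (-9.0000, 3.9999)
cos θ_2 = (96.9996−4²−9²)/(2·4·9) = -0.0000; θ_2 = 90.0003° (elbow-up)
β = atan2(3.9999,-9.0000) = 156.0378°; ψ = atan2(9.0000,3.9999) = 66.0378°
θ_1 = β − ψ = 90.0000°
θ_3 = φ − θ_1 − θ_2 = -120.0003° (wrapped to (-180°,180°])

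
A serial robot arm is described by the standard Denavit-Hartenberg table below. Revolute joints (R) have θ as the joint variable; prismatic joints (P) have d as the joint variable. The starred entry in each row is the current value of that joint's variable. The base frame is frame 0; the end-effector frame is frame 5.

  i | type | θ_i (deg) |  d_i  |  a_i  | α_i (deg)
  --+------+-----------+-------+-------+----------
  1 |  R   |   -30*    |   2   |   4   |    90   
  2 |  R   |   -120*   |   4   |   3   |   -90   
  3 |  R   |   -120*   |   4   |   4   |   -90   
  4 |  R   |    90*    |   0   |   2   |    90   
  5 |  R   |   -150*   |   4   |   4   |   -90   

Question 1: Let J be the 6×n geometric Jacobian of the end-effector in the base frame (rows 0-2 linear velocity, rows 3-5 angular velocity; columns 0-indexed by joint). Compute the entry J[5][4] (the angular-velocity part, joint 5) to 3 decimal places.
axis z_4 = (-0.2165,-0.8750,0.4330); lever o_n−o_4 = (2.9821,-4.5670,1.5000)
cross product → J_v[:, 4] = (0.6651,1.6160,3.5981)
J_ω[:, 4] = z_4
entry J[5][4] = 0.4330

0.433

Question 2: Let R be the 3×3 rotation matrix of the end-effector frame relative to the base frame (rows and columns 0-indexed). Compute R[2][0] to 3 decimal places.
End-effector x-axis (col 0 of R) = (0.9620,-0.2667,-0.0580)
R[2][0] = -0.0580

-0.058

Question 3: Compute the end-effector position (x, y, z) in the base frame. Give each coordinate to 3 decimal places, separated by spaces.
3.781 -13.647 1.634

after link 1: o_1 = (3.4641, -2.0000, 2.0000)
after link 2: o_2 = (0.1651, -4.7141, -0.5981)
after link 3: o_3 = (2.2990, -9.9462, -0.8660)
after link 4: o_4 = (0.7990, -9.0801, 0.1340)
after link 5: o_5 = (3.7811, -13.6471, 1.6340)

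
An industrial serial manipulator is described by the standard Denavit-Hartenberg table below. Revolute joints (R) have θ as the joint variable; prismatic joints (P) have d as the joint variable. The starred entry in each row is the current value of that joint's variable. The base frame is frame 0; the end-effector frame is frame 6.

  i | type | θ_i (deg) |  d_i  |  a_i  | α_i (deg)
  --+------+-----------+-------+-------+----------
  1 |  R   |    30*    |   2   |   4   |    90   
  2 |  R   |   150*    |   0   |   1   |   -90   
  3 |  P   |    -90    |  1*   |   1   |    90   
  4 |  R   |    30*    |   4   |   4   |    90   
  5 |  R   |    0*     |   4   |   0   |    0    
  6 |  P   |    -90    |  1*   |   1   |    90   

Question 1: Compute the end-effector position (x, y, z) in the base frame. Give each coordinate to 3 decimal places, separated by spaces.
9.022 -2.833 2.152

after link 1: o_1 = (3.4641, 2.0000, 2.0000)
after link 2: o_2 = (2.7141, 1.5670, 2.5000)
after link 3: o_3 = (2.7811, 0.4510, 1.6340)
after link 4: o_4 = (6.6471, -1.3170, -2.0981)
after link 5: o_5 = (9.1471, -2.1830, 0.9019)
after link 6: o_6 = (9.0221, -2.8325, 2.1519)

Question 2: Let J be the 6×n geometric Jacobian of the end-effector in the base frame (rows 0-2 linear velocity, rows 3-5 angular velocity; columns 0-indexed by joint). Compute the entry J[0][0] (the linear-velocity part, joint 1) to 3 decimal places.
2.833

axis z_0 = ẑ; lever o_n−o_0 = (9.0221,-2.8325,2.1519)
cross product → J_v[:, 0] = (2.8325,9.0221,-0.0000)
J_ω[:, 0] = z_0
entry J[0][0] = 2.8325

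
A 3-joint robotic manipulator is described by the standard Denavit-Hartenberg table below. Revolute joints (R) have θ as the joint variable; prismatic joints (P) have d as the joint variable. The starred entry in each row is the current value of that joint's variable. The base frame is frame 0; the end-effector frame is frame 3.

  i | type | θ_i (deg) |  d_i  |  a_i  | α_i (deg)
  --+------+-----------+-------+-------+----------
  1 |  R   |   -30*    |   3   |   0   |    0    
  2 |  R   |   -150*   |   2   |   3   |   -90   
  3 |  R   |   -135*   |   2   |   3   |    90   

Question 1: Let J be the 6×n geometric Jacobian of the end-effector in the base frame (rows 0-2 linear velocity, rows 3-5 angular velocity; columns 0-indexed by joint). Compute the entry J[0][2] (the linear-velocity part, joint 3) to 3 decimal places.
axis z_2 = (0.0000,-1.0000,0.0000); lever o_n−o_2 = (2.1213,-2.0000,2.1213)
cross product → J_v[:, 2] = (-2.1213,0.0000,2.1213)
J_ω[:, 2] = z_2
entry J[0][2] = -2.1213

-2.121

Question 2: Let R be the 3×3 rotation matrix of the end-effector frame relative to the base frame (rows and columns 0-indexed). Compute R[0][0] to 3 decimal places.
End-effector x-axis (col 0 of R) = (0.7071,0.0000,0.7071)
R[0][0] = 0.7071

0.707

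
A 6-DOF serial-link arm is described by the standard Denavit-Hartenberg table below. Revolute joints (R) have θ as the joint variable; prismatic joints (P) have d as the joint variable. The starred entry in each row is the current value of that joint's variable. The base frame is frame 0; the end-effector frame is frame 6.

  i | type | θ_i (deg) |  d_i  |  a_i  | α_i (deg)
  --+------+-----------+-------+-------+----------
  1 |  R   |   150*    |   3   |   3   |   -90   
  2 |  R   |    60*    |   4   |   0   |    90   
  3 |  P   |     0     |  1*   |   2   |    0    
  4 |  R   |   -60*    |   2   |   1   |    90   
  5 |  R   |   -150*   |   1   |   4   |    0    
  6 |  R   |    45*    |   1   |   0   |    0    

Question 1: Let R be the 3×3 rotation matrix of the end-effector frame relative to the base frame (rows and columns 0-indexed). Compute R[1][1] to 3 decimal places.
0.733

End-effector y-axis (col 1 of R) = (0.4032,0.7331,-0.5477)
R[1][1] = 0.7331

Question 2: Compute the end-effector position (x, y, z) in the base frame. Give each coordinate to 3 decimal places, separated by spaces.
after link 1: o_1 = (-2.5981, 1.5000, 3.0000)
after link 2: o_2 = (-4.5981, -1.9641, 3.0000)
after link 3: o_3 = (-6.2141, -1.0311, 1.7679)
after link 4: o_4 = (-7.4976, 0.7099, 2.3349)
after link 5: o_5 = (-6.1226, -2.9707, 3.5849)
after link 6: o_6 = (-5.4976, -2.7542, 4.3349)

-5.498 -2.754 4.335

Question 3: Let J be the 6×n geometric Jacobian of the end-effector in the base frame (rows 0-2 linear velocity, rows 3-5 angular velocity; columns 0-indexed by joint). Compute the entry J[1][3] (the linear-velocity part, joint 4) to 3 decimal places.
axis z_3 = (-0.7500,0.4330,0.5000); lever o_n−o_3 = (0.7165,-1.7231,2.5670)
cross product → J_v[:, 3] = (1.9731,2.2835,0.9821)
J_ω[:, 3] = z_3
entry J[1][3] = 2.2835

2.283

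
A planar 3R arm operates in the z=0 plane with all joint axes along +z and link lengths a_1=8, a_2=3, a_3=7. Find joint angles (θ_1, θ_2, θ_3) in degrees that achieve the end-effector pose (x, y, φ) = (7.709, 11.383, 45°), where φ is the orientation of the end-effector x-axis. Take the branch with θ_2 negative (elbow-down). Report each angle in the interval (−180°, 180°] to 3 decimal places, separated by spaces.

88.572 -120.000 76.428

wrist centre = target − a_3·(cos φ, sin φ) = (2.7593, 6.4333)
cos θ_2 = (49.0002−8²−3²)/(2·8·3) = -0.5000; θ_2 = -119.9997° (elbow-down)
β = atan2(6.4333,2.7593) = 66.7853°; ψ = atan2(-2.5981,6.5000) = -21.7868°
θ_1 = β − ψ = 88.5721°
θ_3 = φ − θ_1 − θ_2 = 76.4276° (wrapped to (-180°,180°])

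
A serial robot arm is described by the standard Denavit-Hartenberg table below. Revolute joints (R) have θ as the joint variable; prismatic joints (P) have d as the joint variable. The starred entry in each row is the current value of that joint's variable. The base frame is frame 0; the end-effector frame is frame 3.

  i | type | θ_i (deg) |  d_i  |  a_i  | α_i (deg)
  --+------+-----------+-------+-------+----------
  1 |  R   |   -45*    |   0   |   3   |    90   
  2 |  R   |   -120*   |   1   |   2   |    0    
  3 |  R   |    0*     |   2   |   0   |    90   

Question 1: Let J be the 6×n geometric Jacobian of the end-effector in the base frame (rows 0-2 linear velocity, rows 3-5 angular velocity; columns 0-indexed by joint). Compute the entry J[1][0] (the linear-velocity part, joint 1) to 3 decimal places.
-0.707

axis z_0 = ẑ; lever o_n−o_0 = (-0.7071,-3.5355,-1.7321)
cross product → J_v[:, 0] = (3.5355,-0.7071,0.0000)
J_ω[:, 0] = z_0
entry J[1][0] = -0.7071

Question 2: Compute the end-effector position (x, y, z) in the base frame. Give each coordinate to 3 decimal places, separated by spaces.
-0.707 -3.536 -1.732

after link 1: o_1 = (2.1213, -2.1213, 0.0000)
after link 2: o_2 = (0.7071, -2.1213, -1.7321)
after link 3: o_3 = (-0.7071, -3.5355, -1.7321)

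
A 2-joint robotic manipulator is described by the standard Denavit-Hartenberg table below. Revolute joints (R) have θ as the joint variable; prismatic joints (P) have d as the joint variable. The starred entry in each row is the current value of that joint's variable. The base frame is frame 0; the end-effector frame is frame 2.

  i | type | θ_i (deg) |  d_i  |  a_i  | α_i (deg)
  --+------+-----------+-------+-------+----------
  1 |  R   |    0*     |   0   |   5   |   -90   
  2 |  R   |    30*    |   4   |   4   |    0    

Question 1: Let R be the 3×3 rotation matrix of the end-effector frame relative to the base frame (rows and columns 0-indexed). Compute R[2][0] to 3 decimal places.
End-effector x-axis (col 0 of R) = (0.8660,0.0000,-0.5000)
R[2][0] = -0.5000

-0.500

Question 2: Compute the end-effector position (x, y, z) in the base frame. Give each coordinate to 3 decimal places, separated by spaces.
8.464 4.000 -2.000

after link 1: o_1 = (5.0000, 0.0000, 0.0000)
after link 2: o_2 = (8.4641, 4.0000, -2.0000)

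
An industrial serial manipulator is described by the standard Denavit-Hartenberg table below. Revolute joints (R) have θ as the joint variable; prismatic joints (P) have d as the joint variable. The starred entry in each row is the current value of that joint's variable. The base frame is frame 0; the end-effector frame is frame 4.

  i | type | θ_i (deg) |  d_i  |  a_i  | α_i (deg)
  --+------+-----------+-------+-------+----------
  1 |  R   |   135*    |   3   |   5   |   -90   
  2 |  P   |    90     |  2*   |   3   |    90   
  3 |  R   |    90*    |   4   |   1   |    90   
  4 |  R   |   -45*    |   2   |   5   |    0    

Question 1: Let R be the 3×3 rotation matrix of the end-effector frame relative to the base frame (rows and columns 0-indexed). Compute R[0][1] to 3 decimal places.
End-effector y-axis (col 1 of R) = (-1.0000,0.0000,0.0000)
R[0][1] = -1.0000

-1.000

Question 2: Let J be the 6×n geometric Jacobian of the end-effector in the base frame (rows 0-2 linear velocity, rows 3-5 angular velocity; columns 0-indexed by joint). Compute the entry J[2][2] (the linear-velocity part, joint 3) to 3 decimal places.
axis z_2 = (-0.7071,0.7071,0.0000); lever o_n−o_2 = (-3.5355,-2.8787,-2.0000)
cross product → J_v[:, 2] = (-1.4142,-1.4142,4.5355)
J_ω[:, 2] = z_2
entry J[2][2] = 4.5355

4.536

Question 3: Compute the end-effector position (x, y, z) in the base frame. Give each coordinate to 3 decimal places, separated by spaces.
-8.485 -0.757 -2.000

after link 1: o_1 = (-3.5355, 3.5355, 3.0000)
after link 2: o_2 = (-4.9497, 2.1213, 0.0000)
after link 3: o_3 = (-8.4853, 4.2426, 0.0000)
after link 4: o_4 = (-8.4853, -0.7574, -2.0000)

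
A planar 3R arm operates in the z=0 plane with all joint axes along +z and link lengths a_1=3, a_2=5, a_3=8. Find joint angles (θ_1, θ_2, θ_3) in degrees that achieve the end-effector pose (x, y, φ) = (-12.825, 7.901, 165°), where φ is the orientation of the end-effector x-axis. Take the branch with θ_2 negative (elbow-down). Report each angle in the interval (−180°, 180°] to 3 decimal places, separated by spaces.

149.999 -30.005 45.006

wrist centre = target − a_3·(cos φ, sin φ) = (-5.0976, 5.8304)
cos θ_2 = (59.9796−3²−5²)/(2·3·5) = 0.8660; θ_2 = -30.0045° (elbow-down)
β = atan2(5.8304,-5.0976) = 131.1634°; ψ = atan2(-2.5003,7.3299) = -18.8352°
θ_1 = β − ψ = 149.9986°
θ_3 = φ − θ_1 − θ_2 = 45.0059° (wrapped to (-180°,180°])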